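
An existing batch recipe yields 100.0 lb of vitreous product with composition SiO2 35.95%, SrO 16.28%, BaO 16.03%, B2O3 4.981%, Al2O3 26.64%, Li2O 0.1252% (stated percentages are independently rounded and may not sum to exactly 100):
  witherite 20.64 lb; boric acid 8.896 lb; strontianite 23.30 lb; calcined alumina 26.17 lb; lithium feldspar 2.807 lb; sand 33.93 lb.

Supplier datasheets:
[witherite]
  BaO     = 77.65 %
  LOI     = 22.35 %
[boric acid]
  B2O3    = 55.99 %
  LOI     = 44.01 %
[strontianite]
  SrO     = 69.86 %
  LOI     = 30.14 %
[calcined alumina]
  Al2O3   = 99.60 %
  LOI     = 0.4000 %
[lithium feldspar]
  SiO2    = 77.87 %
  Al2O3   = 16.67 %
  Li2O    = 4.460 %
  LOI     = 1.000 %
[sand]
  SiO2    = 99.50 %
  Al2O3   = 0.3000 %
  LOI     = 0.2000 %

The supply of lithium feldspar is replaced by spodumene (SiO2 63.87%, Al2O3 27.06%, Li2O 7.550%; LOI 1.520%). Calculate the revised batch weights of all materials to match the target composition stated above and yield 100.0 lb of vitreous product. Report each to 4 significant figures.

Revised batch per 100.0 lb vitreous product:
  witherite: 20.64 lb
  boric acid: 8.896 lb
  strontianite: 23.30 lb
  calcined alumina: 26.19 lb
  spodumene: 1.658 lb
  sand: 35.07 lb
Total batch = 115.8 lb; LOI loss = 15.75 lb

Exact precision is kept end to end — mid-chain values are shown rounded off to 4 significant digits in the working — every reported figure is rounded exactly once; all derived quantities (net glass mass, the six compositions, ignition loss, yield, totals) are computed in full precision starting from the weights per 100.0 lb of glass, as set out in question or answer.
Target oxide masses per 100.0 lb vitreous product:
  SiO2: 35.95% × 100.0 = 35.95 lb
  SrO: 16.28% × 100.0 = 16.28 lb
  BaO: 16.03% × 100.0 = 16.03 lb
  B2O3: 4.981% × 100.0 = 4.981 lb
  Al2O3: 26.64% × 100.0 = 26.64 lb
  Li2O: 0.1252% × 100.0 = 0.1252 lb
Per-oxide balance check applying the batch weights above, versus the basis set out (each sum matches its target mass net of answer rounding effects):
  SiO2: 1.658·0.6387 + 35.07·0.9950 = 35.95 lb (target 35.95 lb)
  SrO: 23.30·0.6986 = 16.28 lb (target 16.28 lb)
  BaO: 20.64·0.7765 = 16.03 lb (target 16.03 lb)
  B2O3: 8.896·0.5599 = 4.981 lb (target 4.981 lb)
  Al2O3: 26.19·0.9960 + 1.658·0.2706 + 35.07·0.003000 = 26.64 lb (target 26.64 lb)
  Li2O: 1.658·0.07550 = 0.1252 lb (target 0.1252 lb)
Glass-mass closure: Σ batch − LOI loss = 100.0 lb (the targets, summed, come to 100.0 lb; basis as stated: 100.0 lb — deltas are rounding alone).
Adding the batch up: Σ batch = 115.8 lb; ignition loss, Σ(batch × LOI) = 15.75 lb; the yield ratio, glass ÷ batch: 86.39%.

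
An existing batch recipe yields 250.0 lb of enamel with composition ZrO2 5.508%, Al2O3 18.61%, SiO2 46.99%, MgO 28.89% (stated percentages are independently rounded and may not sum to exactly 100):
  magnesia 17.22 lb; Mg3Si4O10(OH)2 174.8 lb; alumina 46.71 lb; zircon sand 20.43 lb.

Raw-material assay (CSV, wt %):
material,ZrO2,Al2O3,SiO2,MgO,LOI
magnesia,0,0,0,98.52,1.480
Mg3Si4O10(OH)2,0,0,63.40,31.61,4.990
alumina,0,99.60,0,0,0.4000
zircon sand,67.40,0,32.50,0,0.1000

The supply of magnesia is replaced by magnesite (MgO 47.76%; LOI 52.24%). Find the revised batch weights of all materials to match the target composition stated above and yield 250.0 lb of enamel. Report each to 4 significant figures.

Revised batch per 250.0 lb enamel:
  magnesite: 35.52 lb
  Mg3Si4O10(OH)2: 174.8 lb
  alumina: 46.71 lb
  zircon sand: 20.43 lb
Total batch = 277.5 lb; LOI loss = 27.49 lb

All arithmetic holds full float precision from start to finish; mid-chain values are shown, rounded to 4 significant figures, as written. Every reported result is rounded a single time; derived quantities are re-derived starting from the weights at 250.0 lb of glass in exact precision (yield, ignition loss, four oxide percentages, glass mass, totals), exactly as printed in question or answer.
Oxide mass targets, per 250.0 lb enamel:
  ZrO2: 5.508% × 250.0 = 13.77 lb
  Al2O3: 18.61% × 250.0 = 46.52 lb
  SiO2: 46.99% × 250.0 = 117.5 lb
  MgO: 28.89% × 250.0 = 72.22 lb
Sums-versus-targets review working from each reported weight, on the stated basis (every target is met by its sum up to rounding of the answer):
  ZrO2: 20.43·0.6740 = 13.77 lb (target 13.77 lb)
  Al2O3: 46.71·0.9960 = 46.52 lb (target 46.52 lb)
  SiO2: 174.8·0.6340 + 20.43·0.3250 = 117.5 lb (target 117.5 lb)
  MgO: 35.52·0.4776 + 174.8·0.3161 = 72.22 lb (target 72.22 lb)
Glass-mass sanity pass: net batch after ignition = 250.0 lb (targets for the oxides total 250.0 lb; the stated basis being 250.0 lb — gaps are rounding artifacts).
Summing the batch: Σ batch = 277.5 lb; the LOI term Σ batch·LOI equals 27.49 lb; glass ÷ batch gives a yield of 90.09%.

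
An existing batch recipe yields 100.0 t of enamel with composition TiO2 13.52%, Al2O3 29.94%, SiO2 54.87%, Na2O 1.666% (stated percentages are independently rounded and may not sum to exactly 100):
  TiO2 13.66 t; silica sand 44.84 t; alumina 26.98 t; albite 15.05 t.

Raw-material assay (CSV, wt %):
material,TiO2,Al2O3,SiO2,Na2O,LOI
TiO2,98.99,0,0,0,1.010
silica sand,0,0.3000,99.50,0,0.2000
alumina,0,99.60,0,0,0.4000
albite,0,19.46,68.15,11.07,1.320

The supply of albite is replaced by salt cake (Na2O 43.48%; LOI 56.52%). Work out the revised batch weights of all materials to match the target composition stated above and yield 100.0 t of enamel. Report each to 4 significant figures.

Revised batch per 100.0 t enamel:
  TiO2: 13.66 t
  silica sand: 55.15 t
  alumina: 29.89 t
  salt cake: 3.832 t
Total batch = 102.5 t; LOI loss = 2.534 t

Working values are shown with 4-significant-digit rounding alongside each step. All arithmetic keeps full float precision throughout — every reported result is rounded a single time. The derived quantities are computed starting from the weights per 100.0 t of glass in full precision (the totals, ignition loss, the four compositions, yield, net glass mass), as given in the question or the answer.
The oxide mass targets at 100.0 t enamel:
  TiO2: 13.52% × 100.0 = 13.52 t
  Al2O3: 29.94% × 100.0 = 29.94 t
  SiO2: 54.87% × 100.0 = 54.87 t
  Na2O: 1.666% × 100.0 = 1.666 t
A balance pass over the oxides, per the reported batch figures, under the basis named above (sum by sum, the targets are met once rounding is allowed for):
  TiO2: 13.66·0.9899 = 13.52 t (target 13.52 t)
  Al2O3: 55.15·0.003000 + 29.89·0.9960 = 29.94 t (target 29.94 t)
  SiO2: 55.15·0.9950 = 54.87 t (target 54.87 t)
  Na2O: 3.832·0.4348 = 1.666 t (target 1.666 t)
Glass-mass bookkeeping: total charge less LOI = 100.0 t (targets for the oxides total 100.0 t; stated basis 100.0 t — gaps are rounding artifacts).
Total batch = Σ batch = 102.5 t; LOI loss = Σ batch·LOI = 2.534 t; the yield ratio, glass ÷ batch: 97.53%.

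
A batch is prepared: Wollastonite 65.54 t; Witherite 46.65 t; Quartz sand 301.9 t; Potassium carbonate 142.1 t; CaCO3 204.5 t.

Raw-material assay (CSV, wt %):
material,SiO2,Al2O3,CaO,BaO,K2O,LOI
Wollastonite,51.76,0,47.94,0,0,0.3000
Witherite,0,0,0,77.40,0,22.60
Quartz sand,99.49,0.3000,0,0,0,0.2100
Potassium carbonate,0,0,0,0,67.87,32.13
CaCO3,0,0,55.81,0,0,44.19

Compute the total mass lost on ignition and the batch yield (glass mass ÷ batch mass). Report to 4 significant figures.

LOI loss = 147.4 t; glass = 613.3 t; yield = 80.62%

Mid-chain values appear rounded to four significant digits within the worked lines. Every computation runs at full float precision in every operation — each reported number carries a single rounding; all derived quantities, including yield, glass mass, the five compositions, the totals, LOI, are recomputed from the batch weights on 613.3 t of glass in exact precision, as quoted within problem or answer.
Loss on ignition, line by line:
  Wollastonite: 65.54 × 0.003000 = 0.1966 t
  Witherite: 46.65 × 0.2260 = 10.54 t
  Quartz sand: 301.9 × 0.002100 = 0.6340 t
  Potassium carbonate: 142.1 × 0.3213 = 45.66 t
  CaCO3: 204.5 × 0.4419 = 90.37 t
Total LOI = 147.4 t
Glass = batch − LOI = 760.7 − 147.4 = 613.3 t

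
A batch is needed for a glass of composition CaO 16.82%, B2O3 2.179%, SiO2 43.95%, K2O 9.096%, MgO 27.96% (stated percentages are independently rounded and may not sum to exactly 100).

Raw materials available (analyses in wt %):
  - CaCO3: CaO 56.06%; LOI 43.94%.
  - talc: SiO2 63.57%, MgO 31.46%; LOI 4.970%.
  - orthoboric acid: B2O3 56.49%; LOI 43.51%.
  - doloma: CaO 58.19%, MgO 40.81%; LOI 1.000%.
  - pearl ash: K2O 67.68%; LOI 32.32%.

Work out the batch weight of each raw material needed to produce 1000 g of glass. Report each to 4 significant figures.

Values along the way are displayed, with 4-significant-digit rounding, on the page. The whole derivation keeps full precision throughout; a single rounding completes every reported figure. All derived quantities, including five oxide percentages, glass mass, the totals, yield, ignition loss, are computed using the weight values for 1000 g of glass in full precision precisely as stated by problem or answer.
Oxide-by-oxide targets in 1000 g glass:
  CaO: 16.82% × 1000 = 168.2 g
  B2O3: 2.179% × 1000 = 21.79 g
  SiO2: 43.95% × 1000 = 439.5 g
  K2O: 9.096% × 1000 = 90.96 g
  MgO: 27.96% × 1000 = 279.6 g
Verifying the oxide balance given the weights on record, versus the basis set out (oxide sums agree with the targets net of answer rounding effects):
  CaO: 142.1·0.5606 + 152.2·0.5819 = 168.2 g (target 168.2 g)
  B2O3: 38.57·0.5649 = 21.79 g (target 21.79 g)
  SiO2: 691.4·0.6357 = 439.5 g (target 439.5 g)
  K2O: 134.4·0.6768 = 90.96 g (target 90.96 g)
  MgO: 691.4·0.3146 + 152.2·0.4081 = 279.6 g (target 279.6 g)
Consistency of the glass mass: batch Σ − ignition loss = 1000 g (per-oxide target masses sum to 1000 g; against the stated basis, 1000 g — a pure rounding effect).
Total batch = Σ batch = 1159 g; Σ batch·LOI gives LOI loss = 158.5 g; yield = glass ÷ total batch = 86.32%.

Batch per 1000 g glass:
  CaCO3: 142.1 g
  talc: 691.4 g
  orthoboric acid: 38.57 g
  doloma: 152.2 g
  pearl ash: 134.4 g
Total batch = 1159 g; LOI loss = 158.5 g; yield = 86.32%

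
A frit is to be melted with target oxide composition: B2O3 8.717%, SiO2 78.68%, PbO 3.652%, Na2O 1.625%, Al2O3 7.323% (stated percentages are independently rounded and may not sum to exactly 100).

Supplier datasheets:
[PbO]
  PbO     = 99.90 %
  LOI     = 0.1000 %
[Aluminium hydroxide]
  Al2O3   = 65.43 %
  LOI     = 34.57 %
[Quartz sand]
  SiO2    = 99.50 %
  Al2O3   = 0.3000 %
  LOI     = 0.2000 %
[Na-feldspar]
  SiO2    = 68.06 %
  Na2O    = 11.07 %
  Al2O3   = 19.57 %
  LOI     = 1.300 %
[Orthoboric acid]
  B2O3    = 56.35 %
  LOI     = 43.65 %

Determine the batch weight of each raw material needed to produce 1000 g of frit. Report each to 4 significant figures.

Batch per 1000 g frit:
  PbO: 36.56 g
  Aluminium hydroxide: 64.85 g
  Quartz sand: 690.3 g
  Na-feldspar: 146.8 g
  Orthoboric acid: 154.7 g
Total batch = 1093 g; LOI loss = 93.27 g; yield = 91.47%

Intermediates are printed rounded to four significant figures across the worked steps; all arithmetic runs at exact precision at each step. Each reported value carries a single rounding — the derived quantities, which include glass mass, the yield, ignition loss, the five compositions, the totals, are re-derived in exact precision, exactly as printed in the problem or answer text, starting from the weights on 1000 g of glass.
Oxide mass targets, per 1000 g frit:
  B2O3: 8.717% × 1000 = 87.17 g
  SiO2: 78.68% × 1000 = 786.8 g
  PbO: 3.652% × 1000 = 36.52 g
  Na2O: 1.625% × 1000 = 16.25 g
  Al2O3: 7.323% × 1000 = 73.23 g
Per-oxide balance check from the weights as reported, at the basis given (summed amounts equal target values up to rounding of the answer):
  B2O3: 154.7·0.5635 = 87.17 g (target 87.17 g)
  SiO2: 690.3·0.9950 + 146.8·0.6806 = 786.8 g (target 786.8 g)
  PbO: 36.56·0.9990 = 36.52 g (target 36.52 g)
  Na2O: 146.8·0.1107 = 16.25 g (target 16.25 g)
  Al2O3: 64.85·0.6543 + 690.3·0.003000 + 146.8·0.1957 = 73.23 g (target 73.23 g)
Auditing the glass mass value: batch Σ − ignition loss = 999.9 g (oxide target masses add up to 1000 g; the stated basis being 1000 g — deltas are rounding alone).
Batch total: Σ batch = 1093 g; LOI loss = Σ batch·LOI = 93.27 g; yield = glass ÷ total batch = 91.47%.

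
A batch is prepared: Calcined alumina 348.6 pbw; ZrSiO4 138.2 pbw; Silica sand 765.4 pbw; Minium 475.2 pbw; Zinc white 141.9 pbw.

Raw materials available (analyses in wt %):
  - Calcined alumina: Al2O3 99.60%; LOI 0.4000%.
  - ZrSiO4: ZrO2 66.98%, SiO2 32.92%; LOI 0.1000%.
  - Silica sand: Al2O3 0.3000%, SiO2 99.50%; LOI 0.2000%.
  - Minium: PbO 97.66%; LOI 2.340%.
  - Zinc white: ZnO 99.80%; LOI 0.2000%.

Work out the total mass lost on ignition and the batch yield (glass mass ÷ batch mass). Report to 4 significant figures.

LOI loss = 14.47 pbw; glass = 1855 pbw; yield = 99.23%

Mid-chain values appear, with 4-significant-figure rounding, between the steps — the working math carries full precision from start to finish — every reported figure is rounded only once — the derived quantities, including glass mass, yield, the five compositions, LOI, the totals, are rebuilt starting from the weights for 1855 pbw of glass at full precision as given in the question or the answer.
Each material's LOI contribution:
  Calcined alumina: 348.6 × 0.004000 = 1.394 pbw
  ZrSiO4: 138.2 × 0.001000 = 0.1382 pbw
  Silica sand: 765.4 × 0.002000 = 1.531 pbw
  Minium: 475.2 × 0.02340 = 11.12 pbw
  Zinc white: 141.9 × 0.002000 = 0.2838 pbw
Total LOI = 14.47 pbw
Glass = batch − LOI = 1869 − 14.47 = 1855 pbw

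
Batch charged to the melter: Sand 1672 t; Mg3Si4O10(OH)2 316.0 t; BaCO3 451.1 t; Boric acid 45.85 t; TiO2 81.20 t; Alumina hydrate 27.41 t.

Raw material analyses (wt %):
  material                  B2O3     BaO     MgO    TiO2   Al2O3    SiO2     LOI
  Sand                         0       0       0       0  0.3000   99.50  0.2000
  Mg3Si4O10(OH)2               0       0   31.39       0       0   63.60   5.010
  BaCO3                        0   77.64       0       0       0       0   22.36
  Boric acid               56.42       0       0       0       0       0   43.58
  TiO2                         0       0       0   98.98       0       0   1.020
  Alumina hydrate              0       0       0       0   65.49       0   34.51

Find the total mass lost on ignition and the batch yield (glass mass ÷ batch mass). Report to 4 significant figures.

LOI loss = 150.3 t; glass = 2443 t; yield = 94.20%

All internal work maintains full precision at each step; rounding to four significant figures governs every in-between result as printed; every reported value is rounded a single time — derived quantities (six oxide percentages, the totals, glass mass, LOI, the yield) are re-derived from the batch weights at 2443 t of glass in exact precision as given in the problem or answer text.
Per-material ignition loss:
  Sand: 1672 × 0.002000 = 3.344 t
  Mg3Si4O10(OH)2: 316.0 × 0.05010 = 15.83 t
  BaCO3: 451.1 × 0.2236 = 100.9 t
  Boric acid: 45.85 × 0.4358 = 19.98 t
  TiO2: 81.20 × 0.01020 = 0.8282 t
  Alumina hydrate: 27.41 × 0.3451 = 9.459 t
Total LOI = 150.3 t
Glass = batch − LOI = 2594 − 150.3 = 2443 t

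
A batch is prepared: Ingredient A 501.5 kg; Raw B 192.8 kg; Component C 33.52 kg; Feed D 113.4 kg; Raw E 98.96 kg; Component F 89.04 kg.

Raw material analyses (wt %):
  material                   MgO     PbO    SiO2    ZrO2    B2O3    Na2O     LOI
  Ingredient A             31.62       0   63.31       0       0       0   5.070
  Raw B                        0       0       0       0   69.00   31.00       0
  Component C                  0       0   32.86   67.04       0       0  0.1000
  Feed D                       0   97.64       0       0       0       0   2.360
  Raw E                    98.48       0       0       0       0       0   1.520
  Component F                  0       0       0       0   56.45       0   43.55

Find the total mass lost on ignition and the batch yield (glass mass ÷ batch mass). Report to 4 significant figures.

Values along the way are shown, rounded to four significant figures, across the worked steps. Each numeric step maintains full float precision at each step — every reported number takes just one rounding. The derived quantities are rebuilt from the batch weights at 960.8 kg of glass at full float precision (six oxide percentages, glass mass, the totals, ignition loss, the yield), as set out in the problem or answer text.
Loss on ignition, line by line:
  Ingredient A: 501.5 × 0.05070 = 25.43 kg
  Raw B: 192.8 × 0 = 0 kg
  Component C: 33.52 × 0.001000 = 0.03352 kg
  Feed D: 113.4 × 0.02360 = 2.676 kg
  Raw E: 98.96 × 0.01520 = 1.504 kg
  Component F: 89.04 × 0.4355 = 38.78 kg
Total LOI = 68.42 kg
Glass = batch − LOI = 1029 − 68.42 = 960.8 kg

LOI loss = 68.42 kg; glass = 960.8 kg; yield = 93.35%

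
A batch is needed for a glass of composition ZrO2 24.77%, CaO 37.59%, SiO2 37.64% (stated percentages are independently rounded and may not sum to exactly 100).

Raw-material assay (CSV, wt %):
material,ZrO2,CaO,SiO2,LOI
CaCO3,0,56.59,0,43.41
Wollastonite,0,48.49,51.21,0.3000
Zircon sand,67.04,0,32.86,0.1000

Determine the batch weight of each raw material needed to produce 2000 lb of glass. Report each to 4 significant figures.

Batch per 2000 lb glass:
  CaCO3: 475.2 lb
  Wollastonite: 995.9 lb
  Zircon sand: 739.0 lb
Total batch = 2210 lb; LOI loss = 210.0 lb; yield = 90.50%

Intermediates are displayed rounded off to 4 significant figures within the worked lines. The working math keeps exact precision in all steps; exactly one rounding goes into each reported figure. Derived quantities are rebuilt at full float precision (the yield, three oxide percentages, LOI, the totals, net glass mass) using the weight values per 2000 lb of glass exactly as printed in the problem or the answer.
Per-oxide target masses for 2000 lb glass:
  ZrO2: 24.77% × 2000 = 495.4 lb
  CaO: 37.59% × 2000 = 751.8 lb
  SiO2: 37.64% × 2000 = 752.8 lb
A balance pass over the oxides, per the reported batch figures, relative to the basis at hand (delivered sums recover each target net of answer rounding effects):
  ZrO2: 739.0·0.6704 = 495.4 lb (target 495.4 lb)
  CaO: 475.2·0.5659 + 995.9·0.4849 = 751.8 lb (target 751.8 lb)
  SiO2: 995.9·0.5121 + 739.0·0.3286 = 752.8 lb (target 752.8 lb)
Auditing the glass mass value: batch Σ − ignition loss = 2000 lb (oxide target masses add up to 2000 lb; versus the stated basis of 2000 lb — deltas are rounding alone).
Total batch = Σ batch = 2210 lb; ignition loss, Σ(batch × LOI) = 210.0 lb; yield: glass divided by total = 90.50%.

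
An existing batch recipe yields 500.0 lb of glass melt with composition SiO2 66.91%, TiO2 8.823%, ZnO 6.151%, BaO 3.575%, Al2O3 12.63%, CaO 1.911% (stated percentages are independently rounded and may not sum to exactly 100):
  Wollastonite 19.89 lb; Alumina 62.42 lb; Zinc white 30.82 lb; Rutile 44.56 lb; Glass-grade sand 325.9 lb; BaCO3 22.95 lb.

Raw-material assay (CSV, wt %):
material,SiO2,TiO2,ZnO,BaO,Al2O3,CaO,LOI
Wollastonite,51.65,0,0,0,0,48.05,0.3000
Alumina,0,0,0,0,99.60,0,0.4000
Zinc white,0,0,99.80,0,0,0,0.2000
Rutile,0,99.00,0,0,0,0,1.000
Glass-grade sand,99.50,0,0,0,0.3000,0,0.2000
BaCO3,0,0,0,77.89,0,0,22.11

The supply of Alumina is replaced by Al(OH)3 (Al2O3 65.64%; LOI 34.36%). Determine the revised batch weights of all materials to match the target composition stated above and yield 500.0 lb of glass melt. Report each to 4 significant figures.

Revised batch per 500.0 lb glass melt:
  Wollastonite: 19.89 lb
  Al(OH)3: 94.72 lb
  Zinc white: 30.82 lb
  Rutile: 44.56 lb
  Glass-grade sand: 325.9 lb
  BaCO3: 22.95 lb
Total batch = 538.8 lb; LOI loss = 38.84 lb

All arithmetic carries exact precision at each step; the intermediate values are printed rounded to 4 significant digits. Exactly one rounding lands on each reported number; all derived quantities, including yield, the totals, the six compositions, net glass mass, LOI, are re-derived using the weight values per 500.0 lb of glass in exact precision, as quoted within the problem or answer text.
Oxide-by-oxide targets in 500.0 lb glass melt:
  SiO2: 66.91% × 500.0 = 334.6 lb
  TiO2: 8.823% × 500.0 = 44.12 lb
  ZnO: 6.151% × 500.0 = 30.76 lb
  BaO: 3.575% × 500.0 = 17.88 lb
  Al2O3: 12.63% × 500.0 = 63.15 lb
  CaO: 1.911% × 500.0 = 9.555 lb
Sums-versus-targets review on the weights just shown, relative to the basis at hand (each sum matches its target mass exact up to rounding of places):
  SiO2: 19.89·0.5165 + 325.9·0.9950 = 334.5 lb (target 334.6 lb)
  TiO2: 44.56·0.9900 = 44.11 lb (target 44.12 lb)
  ZnO: 30.82·0.9980 = 30.76 lb (target 30.76 lb)
  BaO: 22.95·0.7789 = 17.88 lb (target 17.88 lb)
  Al2O3: 94.72·0.6564 + 325.9·0.003000 = 63.15 lb (target 63.15 lb)
  CaO: 19.89·0.4805 = 9.557 lb (target 9.555 lb)
Glass-mass bookkeeping: whole batch net of LOI = 500.0 lb (oxide target masses add up to 500.0 lb; against the stated basis, 500.0 lb — any gap is answer rounding).
Batch total: Σ batch = 538.8 lb; LOI removed, Σ of batch·LOI: 38.84 lb; as yield: glass ÷ batch → 92.79%.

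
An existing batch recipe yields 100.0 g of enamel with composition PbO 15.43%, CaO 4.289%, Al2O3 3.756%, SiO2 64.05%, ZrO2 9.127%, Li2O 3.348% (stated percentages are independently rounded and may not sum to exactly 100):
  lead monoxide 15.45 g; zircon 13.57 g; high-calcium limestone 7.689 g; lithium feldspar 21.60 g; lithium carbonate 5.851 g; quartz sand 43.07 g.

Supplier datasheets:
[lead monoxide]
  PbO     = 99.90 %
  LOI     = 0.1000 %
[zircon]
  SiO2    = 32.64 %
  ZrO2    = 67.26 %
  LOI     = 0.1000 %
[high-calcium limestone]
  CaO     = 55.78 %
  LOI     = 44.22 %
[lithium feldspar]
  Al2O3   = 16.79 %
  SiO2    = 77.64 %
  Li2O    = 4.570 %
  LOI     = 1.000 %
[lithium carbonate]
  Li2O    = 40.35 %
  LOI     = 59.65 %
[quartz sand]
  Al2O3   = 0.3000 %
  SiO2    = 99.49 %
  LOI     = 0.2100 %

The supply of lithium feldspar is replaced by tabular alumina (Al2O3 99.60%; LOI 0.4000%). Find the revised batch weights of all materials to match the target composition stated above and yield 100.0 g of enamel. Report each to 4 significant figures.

Revised batch per 100.0 g enamel:
  lead monoxide: 15.45 g
  zircon: 13.57 g
  high-calcium limestone: 7.689 g
  tabular alumina: 3.591 g
  lithium carbonate: 8.297 g
  quartz sand: 59.93 g
Total batch = 108.5 g; LOI loss = 8.518 g

Values along the way are shown (rounded to four significant figures) between the steps; all internal work keeps full precision from first step to last — exactly one rounding lands on each reported result — the derived quantities (net glass mass, the six compositions, totals, yield, LOI) are computed using the weight values on 100.0 g of glass at full float precision exactly as printed in problem or answer.
Oxide mass targets, per 100.0 g enamel:
  PbO: 15.43% × 100.0 = 15.43 g
  CaO: 4.289% × 100.0 = 4.289 g
  Al2O3: 3.756% × 100.0 = 3.756 g
  SiO2: 64.05% × 100.0 = 64.05 g
  ZrO2: 9.127% × 100.0 = 9.127 g
  Li2O: 3.348% × 100.0 = 3.348 g
Checking each oxide sum from the weights as reported, for the quoted basis mass (oxide sums agree with the targets net of answer rounding effects):
  PbO: 15.45·0.9990 = 15.43 g (target 15.43 g)
  CaO: 7.689·0.5578 = 4.289 g (target 4.289 g)
  Al2O3: 3.591·0.9960 + 59.93·0.003000 = 3.756 g (target 3.756 g)
  SiO2: 13.57·0.3264 + 59.93·0.9949 = 64.05 g (target 64.05 g)
  ZrO2: 13.57·0.6726 = 9.127 g (target 9.127 g)
  Li2O: 8.297·0.4035 = 3.348 g (target 3.348 g)
The glass-mass cross-check: the batch minus its LOI: 100.0 g (oxide target masses add up to 100.0 g; versus the stated basis of 100.0 g — any gap is answer rounding).
Adding the batch up: Σ batch = 108.5 g; the LOI term Σ batch·LOI equals 8.518 g; yield: glass divided by total = 92.15%.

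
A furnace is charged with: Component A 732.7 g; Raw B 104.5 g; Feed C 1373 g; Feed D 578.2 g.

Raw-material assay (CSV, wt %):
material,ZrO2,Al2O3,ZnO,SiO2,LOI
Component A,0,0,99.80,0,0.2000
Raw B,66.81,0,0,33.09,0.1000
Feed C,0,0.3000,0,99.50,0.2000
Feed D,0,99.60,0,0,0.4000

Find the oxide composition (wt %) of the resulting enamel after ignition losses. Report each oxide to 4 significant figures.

Glass mass = 2782 g (batch 2788 − LOI 6.629).
Composition: ZrO2 2.510%, Al2O3 20.85%, ZnO 26.29%, SiO2 50.35%

All internal work carries exact precision in every operation; values along the way are shown (rounded to 4 significant figures) within the worked lines; every reported number is rounded exactly once — all derived quantities (yield, the totals, net glass mass, the four compositions, ignition loss) are re-derived in full float precision from the weighed amounts at 2782 g of glass, exactly as printed in the problem or answer text.
What the batch supplies per oxide:
  ZrO2: 104.5·0.6681 = 69.82 g
  Al2O3: 1373·0.003000 + 578.2·0.9960 = 580.0 g
  ZnO: 732.7·0.9980 = 731.2 g
  SiO2: 104.5·0.3309 + 1373·0.9950 = 1401 g
LOI: 732.7·0.002000 + 104.5·0.001000 + 1373·0.002000 + 578.2·0.004000 = 6.629 g
Net of LOI, the glass mass = 2788 − 6.629 = 2782 g (matching Σ of the oxides)
wt % = 100 × oxide mass / glass mass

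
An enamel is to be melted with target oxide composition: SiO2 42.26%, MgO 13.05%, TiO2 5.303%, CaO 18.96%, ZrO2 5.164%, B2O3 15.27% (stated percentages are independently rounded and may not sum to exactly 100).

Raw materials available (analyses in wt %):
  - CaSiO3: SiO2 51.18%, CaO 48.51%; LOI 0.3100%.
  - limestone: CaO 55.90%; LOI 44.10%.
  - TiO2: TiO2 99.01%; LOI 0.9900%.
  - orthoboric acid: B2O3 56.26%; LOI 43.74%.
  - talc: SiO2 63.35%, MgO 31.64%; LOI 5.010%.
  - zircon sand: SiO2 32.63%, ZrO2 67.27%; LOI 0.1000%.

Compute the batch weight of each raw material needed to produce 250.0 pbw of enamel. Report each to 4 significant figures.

Intermediates appear, rounded to four significant digits, between the steps; all arithmetic holds exact precision through every step. Every reported figure is rounded only once; all derived quantities are rebuilt using the weight values for 250.0 pbw of glass in full float precision (the yield, the six compositions, totals, LOI, net glass mass) exactly as shown in problem or answer.
Target oxide masses per 250.0 pbw enamel:
  SiO2: 42.26% × 250.0 = 105.6 pbw
  MgO: 13.05% × 250.0 = 32.62 pbw
  TiO2: 5.303% × 250.0 = 13.26 pbw
  CaO: 18.96% × 250.0 = 47.40 pbw
  ZrO2: 5.164% × 250.0 = 12.91 pbw
  B2O3: 15.27% × 250.0 = 38.17 pbw
Checking each oxide sum given the weights on record, under the basis named above (delivered sums recover each target up to rounding of the answer):
  SiO2: 66.56·0.5118 + 103.1·0.6335 + 19.19·0.3263 = 105.6 pbw (target 105.6 pbw)
  MgO: 103.1·0.3164 = 32.62 pbw (target 32.62 pbw)
  TiO2: 13.39·0.9901 = 13.26 pbw (target 13.26 pbw)
  CaO: 66.56·0.4851 + 27.03·0.5590 = 47.40 pbw (target 47.40 pbw)
  ZrO2: 19.19·0.6727 = 12.91 pbw (target 12.91 pbw)
  B2O3: 67.85·0.5626 = 38.17 pbw (target 38.17 pbw)
Glass-mass bookkeeping: whole batch net of LOI = 250.0 pbw (the Σ of target masses is 250.0 pbw; with the basis standing at 250.0 pbw — differing by rounding only).
Batch grand total — Σ batch = 297.1 pbw; loss to ignition Σ batch·LOI = 47.12 pbw; yield, glass over the total, = 84.14%.

Batch per 250.0 pbw enamel:
  CaSiO3: 66.56 pbw
  limestone: 27.03 pbw
  TiO2: 13.39 pbw
  orthoboric acid: 67.85 pbw
  talc: 103.1 pbw
  zircon sand: 19.19 pbw
Total batch = 297.1 pbw; LOI loss = 47.12 pbw; yield = 84.14%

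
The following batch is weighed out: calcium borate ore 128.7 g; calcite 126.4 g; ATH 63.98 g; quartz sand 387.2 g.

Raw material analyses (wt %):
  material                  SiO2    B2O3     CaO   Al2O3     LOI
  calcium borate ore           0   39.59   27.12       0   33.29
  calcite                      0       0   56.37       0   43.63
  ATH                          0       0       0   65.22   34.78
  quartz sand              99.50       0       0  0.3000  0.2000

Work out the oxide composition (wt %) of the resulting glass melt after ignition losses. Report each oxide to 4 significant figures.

The intermediate values are shown, with 4-significant-digit rounding, at each printed step — the working math runs at full float precision in every operation — a single rounding completes every reported result; the derived quantities (four oxide percentages, glass mass, LOI, the yield, the totals) are computed in full precision using the weight values at 585.3 g of glass, as they appear in the question or the answer.
Oxide masses out of the charge:
  SiO2: 387.2·0.9950 = 385.3 g
  B2O3: 128.7·0.3959 = 50.95 g
  CaO: 128.7·0.2712 + 126.4·0.5637 = 106.2 g
  Al2O3: 63.98·0.6522 + 387.2·0.003000 = 42.89 g
LOI: 128.7·0.3329 + 126.4·0.4363 + 63.98·0.3478 + 387.2·0.002000 = 121.0 g
Glass = total batch minus LOI = 706.3 − 121.0 = 585.3 g (matching Σ of the oxides)
percent share: oxide ÷ glass, ×100

Glass mass = 585.3 g (batch 706.3 − LOI 121.0).
Composition: SiO2 65.83%, B2O3 8.706%, CaO 18.14%, Al2O3 7.328%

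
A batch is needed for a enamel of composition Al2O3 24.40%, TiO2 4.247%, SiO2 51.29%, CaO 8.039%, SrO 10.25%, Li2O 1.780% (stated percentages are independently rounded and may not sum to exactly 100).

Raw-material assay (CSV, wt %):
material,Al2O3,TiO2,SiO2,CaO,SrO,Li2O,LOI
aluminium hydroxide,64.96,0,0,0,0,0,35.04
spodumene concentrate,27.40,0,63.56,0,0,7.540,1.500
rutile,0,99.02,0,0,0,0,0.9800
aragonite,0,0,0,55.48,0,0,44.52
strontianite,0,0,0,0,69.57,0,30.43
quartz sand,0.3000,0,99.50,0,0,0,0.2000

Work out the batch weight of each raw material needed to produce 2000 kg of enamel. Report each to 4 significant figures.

In-progress results appear, with 4-significant-figure rounding, in the printout — the working math carries exact precision end to end. Every reported result takes exactly one rounding — derived quantities (the six compositions, net glass mass, the totals, the yield, ignition loss) are computed in exact precision from the weighed amounts per 2000 kg of glass as they appear in problem or answer.
Oxide-by-oxide targets in 2000 kg enamel:
  Al2O3: 24.40% × 2000 = 488.0 kg
  TiO2: 4.247% × 2000 = 84.94 kg
  SiO2: 51.29% × 2000 = 1026 kg
  CaO: 8.039% × 2000 = 160.8 kg
  SrO: 10.25% × 2000 = 205.0 kg
  Li2O: 1.780% × 2000 = 35.60 kg
A balance pass over the oxides, given the weights on record, on the stated basis (sums match the target masses within answer rounding):
  Al2O3: 548.7·0.6496 + 472.1·0.2740 + 729.3·0.003000 = 488.0 kg (target 488.0 kg)
  TiO2: 85.78·0.9902 = 84.94 kg (target 84.94 kg)
  SiO2: 472.1·0.6356 + 729.3·0.9950 = 1026 kg (target 1026 kg)
  CaO: 289.8·0.5548 = 160.8 kg (target 160.8 kg)
  SrO: 294.7·0.6957 = 205.0 kg (target 205.0 kg)
  Li2O: 472.1·0.07540 = 35.60 kg (target 35.60 kg)
Glass-mass closure: the batch minus its LOI: 2000 kg (targets for the oxides total 2000 kg; stated basis 2000 kg — gaps are rounding artifacts).
Whole-batch sum: Σ batch = 2420 kg; the LOI term Σ batch·LOI equals 420.3 kg; yield = glass ÷ total batch = 82.63%.

Batch per 2000 kg enamel:
  aluminium hydroxide: 548.7 kg
  spodumene concentrate: 472.1 kg
  rutile: 85.78 kg
  aragonite: 289.8 kg
  strontianite: 294.7 kg
  quartz sand: 729.3 kg
Total batch = 2420 kg; LOI loss = 420.3 kg; yield = 82.63%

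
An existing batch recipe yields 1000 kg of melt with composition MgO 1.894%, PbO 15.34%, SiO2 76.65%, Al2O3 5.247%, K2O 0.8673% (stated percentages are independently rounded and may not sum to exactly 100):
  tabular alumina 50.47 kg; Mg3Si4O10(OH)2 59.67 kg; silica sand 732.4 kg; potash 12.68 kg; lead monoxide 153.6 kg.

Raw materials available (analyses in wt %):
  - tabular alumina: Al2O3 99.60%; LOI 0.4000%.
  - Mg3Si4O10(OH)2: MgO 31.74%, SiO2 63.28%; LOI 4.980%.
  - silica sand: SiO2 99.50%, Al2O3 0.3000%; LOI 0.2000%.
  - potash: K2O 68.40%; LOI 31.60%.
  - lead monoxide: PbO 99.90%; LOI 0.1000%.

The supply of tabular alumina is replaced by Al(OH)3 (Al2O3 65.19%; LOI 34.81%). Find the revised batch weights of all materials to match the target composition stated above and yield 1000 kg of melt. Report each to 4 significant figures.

Rounding to 4 significant figures applies to every working value as displayed. Each numeric step holds full float precision from first step to last. Exactly one rounding goes into every reported number. All derived quantities are computed in exact precision (the totals, ignition loss, the yield, five oxide percentages, glass mass) from the weighed amounts on 1000 kg of glass as quoted within either problem or answer.
The oxide mass targets at 1000 kg melt:
  MgO: 1.894% × 1000 = 18.94 kg
  PbO: 15.34% × 1000 = 153.4 kg
  SiO2: 76.65% × 1000 = 766.5 kg
  Al2O3: 5.247% × 1000 = 52.47 kg
  K2O: 0.8673% × 1000 = 8.673 kg
Oxide-by-oxide audit with the batch weights as given, under the basis named above (target by target, the sums agree up to rounding of the answer):
  MgO: 59.67·0.3174 = 18.94 kg (target 18.94 kg)
  PbO: 153.6·0.9990 = 153.4 kg (target 153.4 kg)
  SiO2: 59.67·0.6328 + 732.4·0.9950 = 766.5 kg (target 766.5 kg)
  Al2O3: 77.12·0.6519 + 732.4·0.003000 = 52.47 kg (target 52.47 kg)
  K2O: 12.68·0.6840 = 8.673 kg (target 8.673 kg)
Glass-mass closure: whole batch net of LOI = 1000 kg (the Σ of target masses is 1000 kg; versus the stated basis of 1000 kg — any gap is answer rounding).
Batch grand total — Σ batch = 1035 kg; the LOI term Σ batch·LOI equals 35.44 kg; yield, glass over the total, = 96.58%.

Revised batch per 1000 kg melt:
  Al(OH)3: 77.12 kg
  Mg3Si4O10(OH)2: 59.67 kg
  silica sand: 732.4 kg
  potash: 12.68 kg
  lead monoxide: 153.6 kg
Total batch = 1035 kg; LOI loss = 35.44 kg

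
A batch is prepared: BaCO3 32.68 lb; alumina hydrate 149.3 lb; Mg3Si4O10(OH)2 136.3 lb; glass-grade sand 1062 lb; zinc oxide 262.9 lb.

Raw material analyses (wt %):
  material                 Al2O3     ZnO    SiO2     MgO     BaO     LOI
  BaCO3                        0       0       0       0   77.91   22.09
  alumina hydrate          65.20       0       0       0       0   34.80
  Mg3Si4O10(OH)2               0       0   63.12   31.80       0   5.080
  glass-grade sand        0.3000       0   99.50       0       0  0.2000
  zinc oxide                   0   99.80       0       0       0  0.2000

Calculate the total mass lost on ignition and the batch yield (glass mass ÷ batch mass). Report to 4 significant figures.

LOI loss = 68.75 lb; glass = 1574 lb; yield = 95.82%

The whole derivation holds full float precision at every stage. In-progress results appear with 4-significant-figure rounding between the steps; a single rounding finalizes each reported figure; the derived quantities are carried at full precision (net glass mass, ignition loss, the yield, the five compositions, totals) from the batch weights at 1574 lb of glass exactly as printed in the problem or the answer.
Each material's LOI contribution:
  BaCO3: 32.68 × 0.2209 = 7.219 lb
  alumina hydrate: 149.3 × 0.3480 = 51.96 lb
  Mg3Si4O10(OH)2: 136.3 × 0.05080 = 6.924 lb
  glass-grade sand: 1062 × 0.002000 = 2.124 lb
  zinc oxide: 262.9 × 0.002000 = 0.5258 lb
Total LOI = 68.75 lb
Glass = batch − LOI = 1643 − 68.75 = 1574 lb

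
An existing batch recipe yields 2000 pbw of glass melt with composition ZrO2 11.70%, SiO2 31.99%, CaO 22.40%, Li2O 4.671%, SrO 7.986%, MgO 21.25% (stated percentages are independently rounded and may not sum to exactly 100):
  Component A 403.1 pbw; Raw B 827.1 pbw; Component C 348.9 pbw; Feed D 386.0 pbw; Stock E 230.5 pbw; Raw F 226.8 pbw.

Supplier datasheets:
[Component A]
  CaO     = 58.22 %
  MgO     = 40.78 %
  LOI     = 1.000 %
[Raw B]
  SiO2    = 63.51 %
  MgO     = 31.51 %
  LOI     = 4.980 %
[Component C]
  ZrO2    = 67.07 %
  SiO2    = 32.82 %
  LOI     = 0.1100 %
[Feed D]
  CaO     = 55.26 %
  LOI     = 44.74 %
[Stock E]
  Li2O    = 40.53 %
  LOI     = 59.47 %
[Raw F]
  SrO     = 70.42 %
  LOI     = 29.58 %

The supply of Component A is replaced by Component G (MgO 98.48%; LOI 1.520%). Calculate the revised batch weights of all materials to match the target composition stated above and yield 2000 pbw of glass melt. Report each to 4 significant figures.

The working math carries exact precision at all times; the intermediate values are displayed rounded to 4 significant digits in the working. Every reported figure receives exactly one rounding. Derived quantities, which include LOI, the six compositions, totals, the yield, net glass mass, are recomputed at full precision, as they appear in either problem or answer, from the batch weights on 2000 pbw of glass.
Target masses of each oxide per 2000 pbw glass melt:
  ZrO2: 11.70% × 2000 = 234.0 pbw
  SiO2: 31.99% × 2000 = 639.8 pbw
  CaO: 22.40% × 2000 = 448.0 pbw
  Li2O: 4.671% × 2000 = 93.42 pbw
  SrO: 7.986% × 2000 = 159.7 pbw
  MgO: 21.25% × 2000 = 425.0 pbw
Mass-balance tally per oxide using the reported weights, at the basis given (target by target, the sums agree once rounding is allowed for):
  ZrO2: 348.9·0.6707 = 234.0 pbw (target 234.0 pbw)
  SiO2: 827.1·0.6351 + 348.9·0.3282 = 639.8 pbw (target 639.8 pbw)
  CaO: 810.7·0.5526 = 448.0 pbw (target 448.0 pbw)
  Li2O: 230.5·0.4053 = 93.42 pbw (target 93.42 pbw)
  SrO: 226.8·0.7042 = 159.7 pbw (target 159.7 pbw)
  MgO: 166.9·0.9848 + 827.1·0.3151 = 425.0 pbw (target 425.0 pbw)
Glass-mass bookkeeping: total charge less LOI = 2000 pbw (oxide target masses add up to 2000 pbw; with the basis standing at 2000 pbw — differing by rounding only).
Batch grand total — Σ batch = 2611 pbw; LOI removed, Σ of batch·LOI: 611.0 pbw; glass ÷ batch gives a yield of 76.60%.

Revised batch per 2000 pbw glass melt:
  Component G: 166.9 pbw
  Raw B: 827.1 pbw
  Component C: 348.9 pbw
  Feed D: 810.7 pbw
  Stock E: 230.5 pbw
  Raw F: 226.8 pbw
Total batch = 2611 pbw; LOI loss = 611.0 pbw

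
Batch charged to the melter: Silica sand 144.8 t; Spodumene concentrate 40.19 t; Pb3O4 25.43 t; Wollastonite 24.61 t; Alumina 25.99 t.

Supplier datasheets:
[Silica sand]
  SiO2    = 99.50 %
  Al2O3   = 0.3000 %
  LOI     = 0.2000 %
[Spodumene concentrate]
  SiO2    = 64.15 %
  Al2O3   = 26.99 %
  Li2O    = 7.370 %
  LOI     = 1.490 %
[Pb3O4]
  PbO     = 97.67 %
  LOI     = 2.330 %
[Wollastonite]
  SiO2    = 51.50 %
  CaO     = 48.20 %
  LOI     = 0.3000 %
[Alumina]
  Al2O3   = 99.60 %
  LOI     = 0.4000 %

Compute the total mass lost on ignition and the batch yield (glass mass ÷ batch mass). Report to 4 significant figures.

Intermediates are displayed, rounded to 4 significant digits, in the working — all arithmetic maintains full precision at each step; exactly one rounding is applied to every reported value; derived quantities (totals, net glass mass, yield, ignition loss, the five compositions) are re-derived in full precision from the weighed amounts on 259.4 t of glass exactly as shown in the problem or the answer.
Ignition loss by material:
  Silica sand: 144.8 × 0.002000 = 0.2896 t
  Spodumene concentrate: 40.19 × 0.01490 = 0.5988 t
  Pb3O4: 25.43 × 0.02330 = 0.5925 t
  Wollastonite: 24.61 × 0.003000 = 0.07383 t
  Alumina: 25.99 × 0.004000 = 0.1040 t
Total LOI = 1.659 t
Glass = batch − LOI = 261.0 − 1.659 = 259.4 t

LOI loss = 1.659 t; glass = 259.4 t; yield = 99.36%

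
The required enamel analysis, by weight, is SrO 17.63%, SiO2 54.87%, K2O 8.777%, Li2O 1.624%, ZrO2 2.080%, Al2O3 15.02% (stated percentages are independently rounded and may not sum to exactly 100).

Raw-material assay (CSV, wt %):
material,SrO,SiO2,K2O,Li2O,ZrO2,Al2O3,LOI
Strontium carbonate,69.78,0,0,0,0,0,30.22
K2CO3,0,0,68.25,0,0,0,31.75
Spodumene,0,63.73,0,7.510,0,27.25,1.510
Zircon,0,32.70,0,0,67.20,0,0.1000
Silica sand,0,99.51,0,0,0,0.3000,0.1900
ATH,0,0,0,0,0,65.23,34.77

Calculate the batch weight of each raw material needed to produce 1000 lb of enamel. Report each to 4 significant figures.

All internal work carries full float precision in all steps. Intermediates appear, rounded to four significant digits, in the working. Every reported result includes exactly one rounding — all derived quantities are recomputed in exact precision (the totals, yield, LOI, six oxide percentages, net glass mass) using the weight values per 1000 lb of glass, exactly as printed in the problem or the answer.
Target oxide masses per 1000 lb enamel:
  SrO: 17.63% × 1000 = 176.3 lb
  SiO2: 54.87% × 1000 = 548.7 lb
  K2O: 8.777% × 1000 = 87.77 lb
  Li2O: 1.624% × 1000 = 16.24 lb
  ZrO2: 2.080% × 1000 = 20.80 lb
  Al2O3: 15.02% × 1000 = 150.2 lb
A balance pass over the oxides, per the reported batch figures, on the stated basis (sums match the target masses inside rounding margins):
  SrO: 252.7·0.6978 = 176.3 lb (target 176.3 lb)
  SiO2: 216.2·0.6373 + 30.95·0.3270 + 402.7·0.9951 = 548.6 lb (target 548.7 lb)
  K2O: 128.6·0.6825 = 87.77 lb (target 87.77 lb)
  Li2O: 216.2·0.07510 = 16.24 lb (target 16.24 lb)
  ZrO2: 30.95·0.6720 = 20.80 lb (target 20.80 lb)
  Al2O3: 216.2·0.2725 + 402.7·0.003000 + 138.1·0.6523 = 150.2 lb (target 150.2 lb)
The glass-mass cross-check: total batch − LOI = 1000 lb (the Σ of target masses is 1000 lb; the stated basis being 1000 lb — rounding explains the deltas).
Adding the batch up: Σ batch = 1169 lb; LOI loss = Σ batch·LOI = 169.3 lb; yield, glass over the total, = 85.52%.

Batch per 1000 lb enamel:
  Strontium carbonate: 252.7 lb
  K2CO3: 128.6 lb
  Spodumene: 216.2 lb
  Zircon: 30.95 lb
  Silica sand: 402.7 lb
  ATH: 138.1 lb
Total batch = 1169 lb; LOI loss = 169.3 lb; yield = 85.52%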